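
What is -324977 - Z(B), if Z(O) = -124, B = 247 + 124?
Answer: -324853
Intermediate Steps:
B = 371
-324977 - Z(B) = -324977 - 1*(-124) = -324977 + 124 = -324853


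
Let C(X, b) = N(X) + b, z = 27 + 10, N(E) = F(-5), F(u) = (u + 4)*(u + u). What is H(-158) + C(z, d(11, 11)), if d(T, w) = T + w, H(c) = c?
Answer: -126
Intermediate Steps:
F(u) = 2*u*(4 + u) (F(u) = (4 + u)*(2*u) = 2*u*(4 + u))
N(E) = 10 (N(E) = 2*(-5)*(4 - 5) = 2*(-5)*(-1) = 10)
z = 37
C(X, b) = 10 + b
H(-158) + C(z, d(11, 11)) = -158 + (10 + (11 + 11)) = -158 + (10 + 22) = -158 + 32 = -126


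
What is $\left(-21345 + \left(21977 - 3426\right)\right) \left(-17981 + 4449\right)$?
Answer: $37808408$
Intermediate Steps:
$\left(-21345 + \left(21977 - 3426\right)\right) \left(-17981 + 4449\right) = \left(-21345 + 18551\right) \left(-13532\right) = \left(-2794\right) \left(-13532\right) = 37808408$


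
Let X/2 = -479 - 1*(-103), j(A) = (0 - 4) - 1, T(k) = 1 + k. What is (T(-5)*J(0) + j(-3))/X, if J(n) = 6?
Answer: 29/752 ≈ 0.038564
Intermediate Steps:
j(A) = -5 (j(A) = -4 - 1 = -5)
X = -752 (X = 2*(-479 - 1*(-103)) = 2*(-479 + 103) = 2*(-376) = -752)
(T(-5)*J(0) + j(-3))/X = ((1 - 5)*6 - 5)/(-752) = (-4*6 - 5)*(-1/752) = (-24 - 5)*(-1/752) = -29*(-1/752) = 29/752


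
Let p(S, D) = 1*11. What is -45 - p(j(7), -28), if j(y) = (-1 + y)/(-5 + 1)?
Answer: -56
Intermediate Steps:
j(y) = ¼ - y/4 (j(y) = (-1 + y)/(-4) = (-1 + y)*(-¼) = ¼ - y/4)
p(S, D) = 11
-45 - p(j(7), -28) = -45 - 1*11 = -45 - 11 = -56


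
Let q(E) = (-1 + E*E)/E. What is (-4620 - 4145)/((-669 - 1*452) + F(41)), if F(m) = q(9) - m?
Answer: 78885/10378 ≈ 7.6012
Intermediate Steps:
q(E) = (-1 + E**2)/E
F(m) = 80/9 - m (F(m) = (9 - 1/9) - m = 80/9 - m)
(-4620 - 4145)/((-669 - 1*452) + F(41)) = (-4620 - 4145)/((-669 - 1*452) + (80/9 - 1*41)) = -8765/((-669 - 452) + (80/9 - 41)) = -8765/(-1121 - 289/9) = -8765/(-10378/9) = -8765*(-9/10378) = 78885/10378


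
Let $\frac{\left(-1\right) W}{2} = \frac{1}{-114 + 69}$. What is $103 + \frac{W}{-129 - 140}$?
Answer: $\frac{1246813}{12105} \approx 103.0$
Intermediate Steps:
$W = \frac{2}{45}$ ($W = - \frac{2}{-114 + 69} = - \frac{2}{-45} = \left(-2\right) \left(- \frac{1}{45}\right) = \frac{2}{45} \approx 0.044444$)
$103 + \frac{W}{-129 - 140} = 103 + \frac{1}{-129 - 140} \cdot \frac{2}{45} = 103 + \frac{1}{-269} \cdot \frac{2}{45} = 103 - \frac{2}{12105} = \frac{1246813}{12105}$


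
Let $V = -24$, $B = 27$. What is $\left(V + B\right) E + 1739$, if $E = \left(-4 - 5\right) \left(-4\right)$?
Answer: $1847$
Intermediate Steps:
$E = 36$ ($E = \left(-9\right) \left(-4\right) = 36$)
$\left(V + B\right) E + 1739 = \left(-24 + 27\right) 36 + 1739 = 3 \cdot 36 + 1739 = 108 + 1739 = 1847$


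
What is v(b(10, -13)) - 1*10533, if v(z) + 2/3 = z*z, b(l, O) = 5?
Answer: -31526/3 ≈ -10509.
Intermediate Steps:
v(z) = -2/3 + z**2 (v(z) = -2/3 + z*z = -2/3 + z**2)
v(b(10, -13)) - 1*10533 = (-2/3 + 5**2) - 1*10533 = (-2/3 + 25) - 10533 = 73/3 - 10533 = -31526/3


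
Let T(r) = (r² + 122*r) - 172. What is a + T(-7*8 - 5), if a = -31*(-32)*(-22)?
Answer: -25717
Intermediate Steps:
T(r) = -172 + r² + 122*r
a = -21824 (a = 992*(-22) = -21824)
a + T(-7*8 - 5) = -21824 + (-172 + (-7*8 - 5)² + 122*(-7*8 - 5)) = -21824 + (-172 + (-56 - 5)² + 122*(-56 - 5)) = -21824 + (-172 + (-61)² + 122*(-61)) = -21824 + (-172 + 3721 - 7442) = -21824 - 3893 = -25717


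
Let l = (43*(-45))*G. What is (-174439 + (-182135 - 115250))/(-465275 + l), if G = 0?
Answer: 12752/12575 ≈ 1.0141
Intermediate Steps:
l = 0 (l = (43*(-45))*0 = -1935*0 = 0)
(-174439 + (-182135 - 115250))/(-465275 + l) = (-174439 + (-182135 - 115250))/(-465275 + 0) = (-174439 - 297385)/(-465275) = -471824*(-1/465275) = 12752/12575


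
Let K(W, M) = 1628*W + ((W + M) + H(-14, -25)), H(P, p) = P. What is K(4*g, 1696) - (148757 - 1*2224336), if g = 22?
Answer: 2220613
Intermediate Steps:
K(W, M) = -14 + M + 1629*W (K(W, M) = 1628*W + ((W + M) - 14) = 1628*W + ((M + W) - 14) = 1628*W + (-14 + M + W) = -14 + M + 1629*W)
K(4*g, 1696) - (148757 - 1*2224336) = (-14 + 1696 + 1629*(4*22)) - (148757 - 1*2224336) = (-14 + 1696 + 1629*88) - (148757 - 2224336) = (-14 + 1696 + 143352) - 1*(-2075579) = 145034 + 2075579 = 2220613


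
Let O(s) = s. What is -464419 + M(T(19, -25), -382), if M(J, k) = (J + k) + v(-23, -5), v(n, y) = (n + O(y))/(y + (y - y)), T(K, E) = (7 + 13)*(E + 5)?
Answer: -2325977/5 ≈ -4.6520e+5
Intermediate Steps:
T(K, E) = 100 + 20*E (T(K, E) = 20*(5 + E) = 100 + 20*E)
v(n, y) = (n + y)/y (v(n, y) = (n + y)/(y + (y - y)) = (n + y)/(y + 0) = (n + y)/y)
M(J, k) = 28/5 + J + k (M(J, k) = (J + k) + (-23 - 5)/(-5) = (J + k) - 1/5*(-28) = (J + k) + 28/5 = 28/5 + J + k)
-464419 + M(T(19, -25), -382) = -464419 + (28/5 + (100 + 20*(-25)) - 382) = -464419 + (28/5 + (100 - 500) - 382) = -464419 + (28/5 - 400 - 382) = -464419 - 3882/5 = -2325977/5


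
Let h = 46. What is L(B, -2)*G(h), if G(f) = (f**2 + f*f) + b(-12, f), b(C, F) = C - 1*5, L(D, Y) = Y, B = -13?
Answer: -8430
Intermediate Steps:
b(C, F) = -5 + C (b(C, F) = C - 5 = -5 + C)
G(f) = -17 + 2*f**2 (G(f) = (f**2 + f*f) + (-5 - 12) = (f**2 + f**2) - 17 = 2*f**2 - 17 = -17 + 2*f**2)
L(B, -2)*G(h) = -2*(-17 + 2*46**2) = -2*(-17 + 2*2116) = -2*(-17 + 4232) = -2*4215 = -8430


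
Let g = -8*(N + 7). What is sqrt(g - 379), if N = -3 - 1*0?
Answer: I*sqrt(411) ≈ 20.273*I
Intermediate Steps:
N = -3 (N = -3 + 0 = -3)
g = -32 (g = -8*(-3 + 7) = -8*4 = -32)
sqrt(g - 379) = sqrt(-32 - 379) = sqrt(-411) = I*sqrt(411)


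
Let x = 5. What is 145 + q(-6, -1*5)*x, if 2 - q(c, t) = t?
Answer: 180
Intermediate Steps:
q(c, t) = 2 - t
145 + q(-6, -1*5)*x = 145 + (2 - (-1)*5)*5 = 145 + (2 - 1*(-5))*5 = 145 + (2 + 5)*5 = 145 + 7*5 = 145 + 35 = 180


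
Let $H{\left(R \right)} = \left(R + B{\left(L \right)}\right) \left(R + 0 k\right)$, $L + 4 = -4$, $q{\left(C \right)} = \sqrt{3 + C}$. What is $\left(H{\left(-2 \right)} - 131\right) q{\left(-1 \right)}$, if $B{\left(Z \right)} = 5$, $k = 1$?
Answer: $- 137 \sqrt{2} \approx -193.75$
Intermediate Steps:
$L = -8$ ($L = -4 - 4 = -8$)
$H{\left(R \right)} = R \left(5 + R\right)$ ($H{\left(R \right)} = \left(R + 5\right) \left(R + 0 \cdot 1\right) = \left(5 + R\right) \left(R + 0\right) = \left(5 + R\right) R = R \left(5 + R\right)$)
$\left(H{\left(-2 \right)} - 131\right) q{\left(-1 \right)} = \left(- 2 \left(5 - 2\right) - 131\right) \sqrt{3 - 1} = \left(\left(-2\right) 3 - 131\right) \sqrt{2} = \left(-6 - 131\right) \sqrt{2} = - 137 \sqrt{2}$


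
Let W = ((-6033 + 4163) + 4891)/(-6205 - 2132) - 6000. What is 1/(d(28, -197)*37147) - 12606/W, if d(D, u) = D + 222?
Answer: 325334129894507/154856621257250 ≈ 2.1009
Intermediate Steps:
d(D, u) = 222 + D
W = -16675007/2779 (W = (-1870 + 4891)/(-8337) - 6000 = 3021*(-1/8337) - 6000 = -1007/2779 - 6000 = -16675007/2779 ≈ -6000.4)
1/(d(28, -197)*37147) - 12606/W = 1/((222 + 28)*37147) - 12606/(-16675007/2779) = (1/37147)/250 - 12606*(-2779/16675007) = (1/250)*(1/37147) + 35032074/16675007 = 1/9286750 + 35032074/16675007 = 325334129894507/154856621257250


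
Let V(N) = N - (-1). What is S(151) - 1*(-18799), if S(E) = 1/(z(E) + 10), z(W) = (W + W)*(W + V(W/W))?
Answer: 868814585/46216 ≈ 18799.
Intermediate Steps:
V(N) = 1 + N (V(N) = N - 1*(-1) = N + 1 = 1 + N)
z(W) = 2*W*(2 + W) (z(W) = (W + W)*(W + (1 + W/W)) = (2*W)*(W + (1 + 1)) = (2*W)*(W + 2) = (2*W)*(2 + W) = 2*W*(2 + W))
S(E) = 1/(10 + 2*E*(2 + E)) (S(E) = 1/(2*E*(2 + E) + 10) = 1/(10 + 2*E*(2 + E)))
S(151) - 1*(-18799) = 1/(2*(5 + 151*(2 + 151))) - 1*(-18799) = 1/(2*(5 + 151*153)) + 18799 = 1/(2*(5 + 23103)) + 18799 = (½)/23108 + 18799 = (½)*(1/23108) + 18799 = 1/46216 + 18799 = 868814585/46216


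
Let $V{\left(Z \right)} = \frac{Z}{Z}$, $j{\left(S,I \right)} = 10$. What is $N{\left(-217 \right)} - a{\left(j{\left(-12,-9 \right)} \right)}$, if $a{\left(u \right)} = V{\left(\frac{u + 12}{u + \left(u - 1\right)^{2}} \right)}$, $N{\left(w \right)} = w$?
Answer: $-218$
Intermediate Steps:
$V{\left(Z \right)} = 1$
$a{\left(u \right)} = 1$
$N{\left(-217 \right)} - a{\left(j{\left(-12,-9 \right)} \right)} = -217 - 1 = -218$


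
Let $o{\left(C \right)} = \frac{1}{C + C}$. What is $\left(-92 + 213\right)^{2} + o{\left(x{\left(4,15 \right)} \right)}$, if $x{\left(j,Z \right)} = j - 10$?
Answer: $\frac{175691}{12} \approx 14641.0$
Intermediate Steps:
$x{\left(j,Z \right)} = -10 + j$
$o{\left(C \right)} = \frac{1}{2 C}$
$\left(-92 + 213\right)^{2} + o{\left(x{\left(4,15 \right)} \right)} = \left(-92 + 213\right)^{2} + \frac{1}{2 \left(-10 + 4\right)} = 121^{2} + \frac{1}{2 \left(-6\right)} = 14641 + \frac{1}{2} \left(- \frac{1}{6}\right) = 14641 - \frac{1}{12} = \frac{175691}{12}$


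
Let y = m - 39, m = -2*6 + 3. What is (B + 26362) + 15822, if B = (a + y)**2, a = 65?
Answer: 42473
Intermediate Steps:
m = -9 (m = -12 + 3 = -9)
y = -48 (y = -9 - 39 = -48)
B = 289 (B = (65 - 48)**2 = 17**2 = 289)
(B + 26362) + 15822 = (289 + 26362) + 15822 = 26651 + 15822 = 42473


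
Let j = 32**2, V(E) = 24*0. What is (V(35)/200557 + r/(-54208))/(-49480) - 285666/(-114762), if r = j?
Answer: 249419545899/100200519265 ≈ 2.4892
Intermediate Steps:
V(E) = 0
j = 1024
r = 1024
(V(35)/200557 + r/(-54208))/(-49480) - 285666/(-114762) = (0/200557 + 1024/(-54208))/(-49480) - 285666/(-114762) = (0*(1/200557) + 1024*(-1/54208))*(-1/49480) - 285666*(-1/114762) = (0 - 16/847)*(-1/49480) + 47611/19127 = -16/847*(-1/49480) + 47611/19127 = 2/5238695 + 47611/19127 = 249419545899/100200519265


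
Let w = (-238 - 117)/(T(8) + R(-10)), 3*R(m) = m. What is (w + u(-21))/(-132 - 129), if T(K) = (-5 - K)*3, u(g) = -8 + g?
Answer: 2618/33147 ≈ 0.078982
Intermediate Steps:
R(m) = m/3
T(K) = -15 - 3*K
w = 1065/127 (w = (-238 - 117)/((-15 - 3*8) + (⅓)*(-10)) = -355/((-15 - 24) - 10/3) = -355/(-39 - 10/3) = -355/(-127/3) = -355*(-3/127) = 1065/127 ≈ 8.3858)
(w + u(-21))/(-132 - 129) = (1065/127 + (-8 - 21))/(-132 - 129) = (1065/127 - 29)/(-261) = -2618/127*(-1/261) = 2618/33147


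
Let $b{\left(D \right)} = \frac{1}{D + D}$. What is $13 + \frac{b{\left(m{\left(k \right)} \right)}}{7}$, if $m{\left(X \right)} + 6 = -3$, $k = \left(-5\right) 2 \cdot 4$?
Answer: $\frac{1637}{126} \approx 12.992$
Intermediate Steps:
$k = -40$ ($k = \left(-10\right) 4 = -40$)
$m{\left(X \right)} = -9$ ($m{\left(X \right)} = -6 - 3 = -9$)
$b{\left(D \right)} = \frac{1}{2 D}$
$13 + \frac{b{\left(m{\left(k \right)} \right)}}{7} = 13 + \frac{\frac{1}{2} \frac{1}{-9}}{7} = 13 + \frac{\frac{1}{2} \left(- \frac{1}{9}\right)}{7} = 13 + \frac{1}{7} \left(- \frac{1}{18}\right) = 13 - \frac{1}{126} = \frac{1637}{126}$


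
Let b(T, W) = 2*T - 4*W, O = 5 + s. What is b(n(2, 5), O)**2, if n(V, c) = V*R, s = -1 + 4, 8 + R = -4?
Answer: 6400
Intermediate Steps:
R = -12 (R = -8 - 4 = -12)
s = 3
n(V, c) = -12*V (n(V, c) = V*(-12) = -12*V)
O = 8 (O = 5 + 3 = 8)
b(T, W) = -4*W + 2*T
b(n(2, 5), O)**2 = (-4*8 + 2*(-12*2))**2 = (-32 + 2*(-24))**2 = (-32 - 48)**2 = (-80)**2 = 6400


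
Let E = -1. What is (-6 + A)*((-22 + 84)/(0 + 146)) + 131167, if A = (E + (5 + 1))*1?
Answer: 9575160/73 ≈ 1.3117e+5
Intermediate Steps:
A = 5 (A = (-1 + (5 + 1))*1 = (-1 + 6)*1 = 5*1 = 5)
(-6 + A)*((-22 + 84)/(0 + 146)) + 131167 = (-6 + 5)*((-22 + 84)/(0 + 146)) + 131167 = -62/146 + 131167 = -1*31/73 + 131167 = -31/73 + 131167 = 9575160/73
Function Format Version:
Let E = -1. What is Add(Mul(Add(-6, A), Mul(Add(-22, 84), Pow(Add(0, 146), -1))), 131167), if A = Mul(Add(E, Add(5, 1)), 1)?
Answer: Rational(9575160, 73) ≈ 1.3117e+5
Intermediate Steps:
A = 5 (A = Mul(Add(-1, Add(5, 1)), 1) = Mul(Add(-1, 6), 1) = Mul(5, 1) = 5)
Add(Mul(Add(-6, A), Mul(Add(-22, 84), Pow(Add(0, 146), -1))), 131167) = Add(Mul(Add(-6, 5), Mul(Add(-22, 84), Pow(Add(0, 146), -1))), 131167) = Add(Mul(-1, Mul(62, Pow(146, -1))), 131167) = Add(Mul(-1, Mul(62, Rational(1, 146))), 131167) = Add(Mul(-1, Rational(31, 73)), 131167) = Add(Rational(-31, 73), 131167) = Rational(9575160, 73)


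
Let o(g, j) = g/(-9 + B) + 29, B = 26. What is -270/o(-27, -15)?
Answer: -2295/233 ≈ -9.8498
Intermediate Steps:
o(g, j) = 29 + g/17 (o(g, j) = g/(-9 + 26) + 29 = g/17 + 29 = 29 + g/17)
-270/o(-27, -15) = -270/(29 + (1/17)*(-27)) = -270/(29 - 27/17) = -270/466/17 = -270*17/466 = -2295/233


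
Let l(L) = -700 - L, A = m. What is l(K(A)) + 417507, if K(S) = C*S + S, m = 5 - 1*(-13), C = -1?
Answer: 416807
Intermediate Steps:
m = 18 (m = 5 + 13 = 18)
A = 18
K(S) = 0 (K(S) = -S + S = 0)
l(K(A)) + 417507 = (-700 - 1*0) + 417507 = (-700 + 0) + 417507 = -700 + 417507 = 416807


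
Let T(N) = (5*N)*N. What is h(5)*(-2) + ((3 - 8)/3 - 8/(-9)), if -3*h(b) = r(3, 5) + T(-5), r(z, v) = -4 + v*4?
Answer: 839/9 ≈ 93.222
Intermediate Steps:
T(N) = 5*N²
r(z, v) = -4 + 4*v
h(b) = -47 (h(b) = -((-4 + 4*5) + 5*(-5)²)/3 = -((-4 + 20) + 5*25)/3 = -(16 + 125)/3 = -⅓*141 = -47)
h(5)*(-2) + ((3 - 8)/3 - 8/(-9)) = -47*(-2) + ((3 - 8)/3 - 8/(-9)) = 94 + (-5*⅓ - 8*(-⅑)) = 94 + (-5/3 + 8/9) = 94 - 7/9 = 839/9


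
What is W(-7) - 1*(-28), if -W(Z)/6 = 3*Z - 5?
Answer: 184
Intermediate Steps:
W(Z) = 30 - 18*Z (W(Z) = -6*(3*Z - 5) = -6*(-5 + 3*Z) = 30 - 18*Z)
W(-7) - 1*(-28) = (30 - 18*(-7)) - 1*(-28) = (30 + 126) + 28 = 156 + 28 = 184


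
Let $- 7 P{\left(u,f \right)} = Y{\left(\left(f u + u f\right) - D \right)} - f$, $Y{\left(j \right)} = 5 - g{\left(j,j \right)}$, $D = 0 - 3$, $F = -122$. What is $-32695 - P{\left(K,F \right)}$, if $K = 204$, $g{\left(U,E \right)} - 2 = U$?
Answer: $- \frac{178967}{7} \approx -25567.0$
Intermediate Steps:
$g{\left(U,E \right)} = 2 + U$
$D = -3$
$Y{\left(j \right)} = 3 - j$ ($Y{\left(j \right)} = 5 - \left(2 + j\right) = 3 - j$)
$P{\left(u,f \right)} = \frac{f}{7} + \frac{2 f u}{7}$ ($P{\left(u,f \right)} = - \frac{\left(3 - \left(\left(f u + u f\right) - -3\right)\right) - f}{7} = - \frac{\left(3 - \left(\left(f u + f u\right) + 3\right)\right) - f}{7} = - \frac{\left(3 - \left(2 f u + 3\right)\right) - f}{7} = - \frac{\left(3 - \left(3 + 2 f u\right)\right) - f}{7} = - \frac{- 2 f u - f}{7} = - \frac{- f - 2 f u}{7} = \frac{f}{7} + \frac{2 f u}{7}$)
$-32695 - P{\left(K,F \right)} = -32695 - \frac{1}{7} \left(-122\right) \left(1 + 2 \cdot 204\right) = -32695 - \frac{1}{7} \left(-122\right) \left(1 + 408\right) = -32695 - \frac{1}{7} \left(-122\right) 409 = -32695 - - \frac{49898}{7} = -32695 + \frac{49898}{7} = - \frac{178967}{7}$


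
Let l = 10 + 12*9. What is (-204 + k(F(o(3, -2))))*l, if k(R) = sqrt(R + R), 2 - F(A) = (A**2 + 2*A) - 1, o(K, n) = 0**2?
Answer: -24072 + 118*sqrt(6) ≈ -23783.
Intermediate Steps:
o(K, n) = 0
F(A) = 3 - A**2 - 2*A (F(A) = 2 - ((A**2 + 2*A) - 1) = 2 - (-1 + A**2 + 2*A) = 2 + (1 - A**2 - 2*A) = 3 - A**2 - 2*A)
l = 118 (l = 10 + 108 = 118)
k(R) = sqrt(2)*sqrt(R) (k(R) = sqrt(2*R) = sqrt(2)*sqrt(R))
(-204 + k(F(o(3, -2))))*l = (-204 + sqrt(2)*sqrt(3 - 1*0**2 - 2*0))*118 = (-204 + sqrt(2)*sqrt(3 - 1*0 + 0))*118 = (-204 + sqrt(2)*sqrt(3 + 0 + 0))*118 = (-204 + sqrt(2)*sqrt(3))*118 = (-204 + sqrt(6))*118 = -24072 + 118*sqrt(6)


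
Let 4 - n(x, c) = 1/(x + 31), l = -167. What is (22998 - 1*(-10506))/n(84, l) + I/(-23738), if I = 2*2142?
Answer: 15243266354/1815957 ≈ 8394.1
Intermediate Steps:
n(x, c) = 4 - 1/(31 + x) (n(x, c) = 4 - 1/(x + 31) = 4 - 1/(31 + x))
I = 4284
(22998 - 1*(-10506))/n(84, l) + I/(-23738) = (22998 - 1*(-10506))/(((123 + 4*84)/(31 + 84))) + 4284/(-23738) = (22998 + 10506)/(((123 + 336)/115)) + 4284*(-1/23738) = 33504/(((1/115)*459)) - 2142/11869 = 33504/(459/115) - 2142/11869 = 33504*(115/459) - 2142/11869 = 1284320/153 - 2142/11869 = 15243266354/1815957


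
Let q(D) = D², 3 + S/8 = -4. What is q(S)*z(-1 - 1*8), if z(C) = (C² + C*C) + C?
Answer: 479808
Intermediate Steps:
S = -56 (S = -24 + 8*(-4) = -24 - 32 = -56)
z(C) = C + 2*C² (z(C) = (C² + C²) + C = 2*C² + C = C + 2*C²)
q(S)*z(-1 - 1*8) = (-56)²*((-1 - 1*8)*(1 + 2*(-1 - 1*8))) = 3136*((-1 - 8)*(1 + 2*(-1 - 8))) = 3136*(-9*(1 + 2*(-9))) = 3136*(-9*(1 - 18)) = 3136*(-9*(-17)) = 3136*153 = 479808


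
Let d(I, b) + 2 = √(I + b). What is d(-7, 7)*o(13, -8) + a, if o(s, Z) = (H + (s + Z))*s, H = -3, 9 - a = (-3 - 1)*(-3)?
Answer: -55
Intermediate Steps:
d(I, b) = -2 + √(I + b)
a = -3 (a = 9 - (-3 - 1)*(-3) = 9 - (-4)*(-3) = 9 - 1*12 = 9 - 12 = -3)
o(s, Z) = s*(-3 + Z + s) (o(s, Z) = (-3 + (s + Z))*s = (-3 + (Z + s))*s = (-3 + Z + s)*s = s*(-3 + Z + s))
d(-7, 7)*o(13, -8) + a = (-2 + √(-7 + 7))*(13*(-3 - 8 + 13)) - 3 = (-2 + √0)*(13*2) - 3 = (-2 + 0)*26 - 3 = -2*26 - 3 = -52 - 3 = -55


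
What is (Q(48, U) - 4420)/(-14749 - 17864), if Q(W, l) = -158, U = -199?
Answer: 218/1553 ≈ 0.14037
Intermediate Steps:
(Q(48, U) - 4420)/(-14749 - 17864) = (-158 - 4420)/(-14749 - 17864) = -4578/(-32613) = -4578*(-1/32613) = 218/1553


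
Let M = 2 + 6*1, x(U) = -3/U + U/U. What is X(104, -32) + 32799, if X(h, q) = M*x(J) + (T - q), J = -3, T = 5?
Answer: 32852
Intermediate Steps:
x(U) = 1 - 3/U (x(U) = -3/U + 1 = 1 - 3/U)
M = 8 (M = 2 + 6 = 8)
X(h, q) = 21 - q (X(h, q) = 8*((-3 - 3)/(-3)) + (5 - q) = 8*(-⅓*(-6)) + (5 - q) = 8*2 + (5 - q) = 16 + (5 - q) = 21 - q)
X(104, -32) + 32799 = (21 - 1*(-32)) + 32799 = (21 + 32) + 32799 = 53 + 32799 = 32852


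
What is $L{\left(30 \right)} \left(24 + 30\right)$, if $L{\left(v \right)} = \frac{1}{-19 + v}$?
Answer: $\frac{54}{11} \approx 4.9091$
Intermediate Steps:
$L{\left(30 \right)} \left(24 + 30\right) = \frac{24 + 30}{-19 + 30} = \frac{1}{11} \cdot 54 = \frac{54}{11}$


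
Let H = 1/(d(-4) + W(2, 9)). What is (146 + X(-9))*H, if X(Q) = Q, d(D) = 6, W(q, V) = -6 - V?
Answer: -137/9 ≈ -15.222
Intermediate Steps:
H = -⅑ (H = 1/(6 + (-6 - 1*9)) = 1/(6 + (-6 - 9)) = 1/(6 - 15) = 1/(-9) = -⅑ ≈ -0.11111)
(146 + X(-9))*H = (146 - 9)*(-⅑) = 137*(-⅑) = -137/9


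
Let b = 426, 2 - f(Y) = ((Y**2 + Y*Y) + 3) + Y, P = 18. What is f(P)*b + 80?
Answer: -284062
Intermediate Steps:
f(Y) = -1 - Y - 2*Y**2 (f(Y) = 2 - (((Y**2 + Y*Y) + 3) + Y) = 2 - (((Y**2 + Y**2) + 3) + Y) = 2 - ((2*Y**2 + 3) + Y) = 2 - ((3 + 2*Y**2) + Y) = 2 - (3 + Y + 2*Y**2) = 2 + (-3 - Y - 2*Y**2) = -1 - Y - 2*Y**2)
f(P)*b + 80 = (-1 - 1*18 - 2*18**2)*426 + 80 = (-1 - 18 - 2*324)*426 + 80 = (-1 - 18 - 648)*426 + 80 = -667*426 + 80 = -284142 + 80 = -284062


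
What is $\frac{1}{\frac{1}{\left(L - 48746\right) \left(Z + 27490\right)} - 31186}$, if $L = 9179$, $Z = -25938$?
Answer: $- \frac{61407984}{1915069389025} \approx -3.2066 \cdot 10^{-5}$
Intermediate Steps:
$\frac{1}{\frac{1}{\left(L - 48746\right) \left(Z + 27490\right)} - 31186} = \frac{1}{\frac{1}{\left(9179 - 48746\right) \left(-25938 + 27490\right)} - 31186} = \frac{1}{\frac{1}{\left(-39567\right) 1552} - 31186} = \frac{1}{\frac{1}{-61407984} - 31186} = \frac{1}{- \frac{1}{61407984} - 31186} = \frac{1}{- \frac{1915069389025}{61407984}} = - \frac{61407984}{1915069389025}$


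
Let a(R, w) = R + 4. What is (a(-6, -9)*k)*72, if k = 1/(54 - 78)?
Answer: 6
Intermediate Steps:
a(R, w) = 4 + R
k = -1/24 (k = 1/(-24) = -1/24 ≈ -0.041667)
(a(-6, -9)*k)*72 = ((4 - 6)*(-1/24))*72 = -2*(-1/24)*72 = (1/12)*72 = 6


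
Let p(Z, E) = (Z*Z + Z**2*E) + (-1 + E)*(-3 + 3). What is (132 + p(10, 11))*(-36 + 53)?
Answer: 22644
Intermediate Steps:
p(Z, E) = Z**2 + E*Z**2 (p(Z, E) = (Z**2 + E*Z**2) + (-1 + E)*0 = (Z**2 + E*Z**2) + 0 = Z**2 + E*Z**2)
(132 + p(10, 11))*(-36 + 53) = (132 + 10**2*(1 + 11))*(-36 + 53) = (132 + 100*12)*17 = (132 + 1200)*17 = 1332*17 = 22644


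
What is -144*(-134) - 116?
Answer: 19180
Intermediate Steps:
-144*(-134) - 116 = 19296 - 116 = 19180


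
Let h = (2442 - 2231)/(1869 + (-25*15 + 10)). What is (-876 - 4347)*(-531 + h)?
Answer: 4170111099/1504 ≈ 2.7727e+6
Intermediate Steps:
h = 211/1504 (h = 211/(1869 + (-375 + 10)) = 211/(1869 - 365) = 211/1504 ≈ 0.14029)
(-876 - 4347)*(-531 + h) = (-876 - 4347)*(-531 + 211/1504) = -5223*(-798413/1504) = 4170111099/1504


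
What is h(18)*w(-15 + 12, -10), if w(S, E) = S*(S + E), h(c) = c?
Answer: 702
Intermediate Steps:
w(S, E) = S*(E + S)
h(18)*w(-15 + 12, -10) = 18*((-15 + 12)*(-10 + (-15 + 12))) = 18*(-3*(-10 - 3)) = 18*(-3*(-13)) = 18*39 = 702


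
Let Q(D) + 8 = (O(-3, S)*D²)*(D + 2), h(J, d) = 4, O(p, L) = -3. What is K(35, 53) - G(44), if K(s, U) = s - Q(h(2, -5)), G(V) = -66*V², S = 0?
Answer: 128107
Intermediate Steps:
Q(D) = -8 - 3*D²*(2 + D) (Q(D) = -8 + (-3*D²)*(D + 2) = -8 + (-3*D²)*(2 + D) = -8 - 3*D²*(2 + D))
K(s, U) = 296 + s (K(s, U) = s - (-8 - 6*4² - 3*4³) = s - (-8 - 6*16 - 3*64) = s - (-8 - 96 - 192) = s - 1*(-296) = s + 296 = 296 + s)
K(35, 53) - G(44) = (296 + 35) - (-66)*44² = 331 - (-66)*1936 = 331 - 1*(-127776) = 331 + 127776 = 128107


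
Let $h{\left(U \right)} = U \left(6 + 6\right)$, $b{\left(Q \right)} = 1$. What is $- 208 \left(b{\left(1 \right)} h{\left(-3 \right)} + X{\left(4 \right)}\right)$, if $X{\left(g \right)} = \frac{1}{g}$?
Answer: $7436$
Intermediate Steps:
$h{\left(U \right)} = 12 U$ ($h{\left(U \right)} = U 12 = 12 U$)
$- 208 \left(b{\left(1 \right)} h{\left(-3 \right)} + X{\left(4 \right)}\right) = - 208 \left(1 \cdot 12 \left(-3\right) + \frac{1}{4}\right) = - 208 \left(1 \left(-36\right) + \frac{1}{4}\right) = - 208 \left(-36 + \frac{1}{4}\right) = \left(-208\right) \left(- \frac{143}{4}\right) = 7436$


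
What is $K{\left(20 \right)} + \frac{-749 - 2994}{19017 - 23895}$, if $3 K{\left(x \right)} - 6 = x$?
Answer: $\frac{46019}{4878} \approx 9.434$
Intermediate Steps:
$K{\left(x \right)} = 2 + \frac{x}{3}$
$K{\left(20 \right)} + \frac{-749 - 2994}{19017 - 23895} = \left(2 + \frac{1}{3} \cdot 20\right) + \frac{-749 - 2994}{19017 - 23895} = \left(2 + \frac{20}{3}\right) - \frac{3743}{-4878} = \frac{26}{3} - - \frac{3743}{4878} = \frac{26}{3} + \frac{3743}{4878} = \frac{46019}{4878}$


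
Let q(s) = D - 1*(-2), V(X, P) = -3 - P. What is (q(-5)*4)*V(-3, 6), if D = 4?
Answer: -216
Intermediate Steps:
q(s) = 6 (q(s) = 4 - 1*(-2) = 4 + 2 = 6)
(q(-5)*4)*V(-3, 6) = (6*4)*(-3 - 1*6) = 24*(-3 - 6) = 24*(-9) = -216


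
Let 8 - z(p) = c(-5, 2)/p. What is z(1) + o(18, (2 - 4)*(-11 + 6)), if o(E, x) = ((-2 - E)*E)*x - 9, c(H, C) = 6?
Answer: -3607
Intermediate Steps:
o(E, x) = -9 + E*x*(-2 - E) (o(E, x) = (E*(-2 - E))*x - 9 = E*x*(-2 - E) - 9 = -9 + E*x*(-2 - E))
z(p) = 8 - 6/p
z(1) + o(18, (2 - 4)*(-11 + 6)) = (8 - 6/1) + (-9 - 1*(2 - 4)*(-11 + 6)*18**2 - 2*18*(2 - 4)*(-11 + 6)) = (8 - 6*1) + (-9 - 1*(-2*(-5))*324 - 2*18*(-2*(-5))) = (8 - 6) + (-9 - 1*10*324 - 2*18*10) = 2 + (-9 - 3240 - 360) = 2 - 3609 = -3607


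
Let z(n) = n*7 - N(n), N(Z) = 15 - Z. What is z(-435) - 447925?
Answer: -451420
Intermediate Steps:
z(n) = -15 + 8*n (z(n) = n*7 - (15 - n) = 7*n + (-15 + n) = -15 + 8*n)
z(-435) - 447925 = (-15 + 8*(-435)) - 447925 = (-15 - 3480) - 447925 = -3495 - 447925 = -451420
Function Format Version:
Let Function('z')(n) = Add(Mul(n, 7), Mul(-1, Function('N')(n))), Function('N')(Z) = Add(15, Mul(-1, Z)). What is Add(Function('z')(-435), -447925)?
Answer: -451420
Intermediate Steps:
Function('z')(n) = Add(-15, Mul(8, n)) (Function('z')(n) = Add(Mul(n, 7), Mul(-1, Add(15, Mul(-1, n)))) = Add(Mul(7, n), Add(-15, n)) = Add(-15, Mul(8, n)))
Add(Function('z')(-435), -447925) = Add(Add(-15, Mul(8, -435)), -447925) = Add(Add(-15, -3480), -447925) = Add(-3495, -447925) = -451420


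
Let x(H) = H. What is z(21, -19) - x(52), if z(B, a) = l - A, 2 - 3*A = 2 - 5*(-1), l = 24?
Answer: -79/3 ≈ -26.333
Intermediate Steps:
A = -5/3 (A = 2/3 - (2 - 5*(-1))/3 = 2/3 - (2 + 5)/3 = 2/3 - 1/3*7 = 2/3 - 7/3 = -5/3 ≈ -1.6667)
z(B, a) = 77/3 (z(B, a) = 24 - 1*(-5/3) = 24 + 5/3 = 77/3)
z(21, -19) - x(52) = 77/3 - 1*52 = 77/3 - 52 = -79/3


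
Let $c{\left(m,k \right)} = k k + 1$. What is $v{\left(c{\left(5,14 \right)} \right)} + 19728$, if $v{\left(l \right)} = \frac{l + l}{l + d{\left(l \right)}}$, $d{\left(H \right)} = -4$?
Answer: $\frac{3807898}{193} \approx 19730.0$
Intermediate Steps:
$c{\left(m,k \right)} = 1 + k^{2}$ ($c{\left(m,k \right)} = k^{2} + 1 = 1 + k^{2}$)
$v{\left(l \right)} = \frac{2 l}{-4 + l}$ ($v{\left(l \right)} = \frac{l + l}{l - 4} = \frac{2 l}{-4 + l}$)
$v{\left(c{\left(5,14 \right)} \right)} + 19728 = \frac{2 \left(1 + 14^{2}\right)}{-4 + \left(1 + 14^{2}\right)} + 19728 = \frac{2 \left(1 + 196\right)}{-4 + \left(1 + 196\right)} + 19728 = 2 \cdot 197 \frac{1}{-4 + 197} + 19728 = 2 \cdot 197 \cdot \frac{1}{193} + 19728 = \frac{394}{193} + 19728 = \frac{3807898}{193}$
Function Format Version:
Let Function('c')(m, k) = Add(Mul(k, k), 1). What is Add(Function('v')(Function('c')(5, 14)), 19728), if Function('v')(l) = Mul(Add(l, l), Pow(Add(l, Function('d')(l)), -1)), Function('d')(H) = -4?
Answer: Rational(3807898, 193) ≈ 19730.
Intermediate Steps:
Function('c')(m, k) = Add(1, Pow(k, 2)) (Function('c')(m, k) = Add(Pow(k, 2), 1) = Add(1, Pow(k, 2)))
Function('v')(l) = Mul(2, l, Pow(Add(-4, l), -1)) (Function('v')(l) = Mul(Add(l, l), Pow(Add(l, -4), -1)) = Mul(Mul(2, l), Pow(Add(-4, l), -1)) = Mul(2, l, Pow(Add(-4, l), -1)))
Add(Function('v')(Function('c')(5, 14)), 19728) = Add(Mul(2, Add(1, Pow(14, 2)), Pow(Add(-4, Add(1, Pow(14, 2))), -1)), 19728) = Add(Mul(2, Add(1, 196), Pow(Add(-4, Add(1, 196)), -1)), 19728) = Add(Mul(2, 197, Pow(Add(-4, 197), -1)), 19728) = Add(Mul(2, 197, Pow(193, -1)), 19728) = Add(Mul(2, 197, Rational(1, 193)), 19728) = Add(Rational(394, 193), 19728) = Rational(3807898, 193)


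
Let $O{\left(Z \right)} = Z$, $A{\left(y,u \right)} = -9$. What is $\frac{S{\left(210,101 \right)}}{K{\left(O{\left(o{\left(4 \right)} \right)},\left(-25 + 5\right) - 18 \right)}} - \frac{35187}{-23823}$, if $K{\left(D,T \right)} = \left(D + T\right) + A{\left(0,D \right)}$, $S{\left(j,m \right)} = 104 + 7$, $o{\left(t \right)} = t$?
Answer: $- \frac{377104}{341463} \approx -1.1044$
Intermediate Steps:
$S{\left(j,m \right)} = 111$
$K{\left(D,T \right)} = -9 + D + T$ ($K{\left(D,T \right)} = \left(D + T\right) - 9 = -9 + D + T$)
$\frac{S{\left(210,101 \right)}}{K{\left(O{\left(o{\left(4 \right)} \right)},\left(-25 + 5\right) - 18 \right)}} - \frac{35187}{-23823} = \frac{111}{-9 + 4 + \left(\left(-25 + 5\right) - 18\right)} - \frac{35187}{-23823} = \frac{111}{-9 + 4 - 38} - - \frac{11729}{7941} = \frac{111}{-9 + 4 - 38} + \frac{11729}{7941} = \frac{111}{-43} + \frac{11729}{7941} = 111 \left(- \frac{1}{43}\right) + \frac{11729}{7941} = - \frac{111}{43} + \frac{11729}{7941} = - \frac{377104}{341463}$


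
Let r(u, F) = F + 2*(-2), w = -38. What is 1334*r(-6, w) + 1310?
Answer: -54718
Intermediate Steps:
r(u, F) = -4 + F (r(u, F) = F - 4 = -4 + F)
1334*r(-6, w) + 1310 = 1334*(-4 - 38) + 1310 = 1334*(-42) + 1310 = -56028 + 1310 = -54718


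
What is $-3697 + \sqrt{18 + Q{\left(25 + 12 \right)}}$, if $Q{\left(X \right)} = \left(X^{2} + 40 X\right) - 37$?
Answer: $-3697 + \sqrt{2830} \approx -3643.8$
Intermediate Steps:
$Q{\left(X \right)} = -37 + X^{2} + 40 X$
$-3697 + \sqrt{18 + Q{\left(25 + 12 \right)}} = -3697 + \sqrt{18 + \left(-37 + \left(25 + 12\right)^{2} + 40 \left(25 + 12\right)\right)} = -3697 + \sqrt{18 + \left(-37 + 37^{2} + 40 \cdot 37\right)} = -3697 + \sqrt{18 + \left(-37 + 1369 + 1480\right)} = -3697 + \sqrt{18 + 2812} = -3697 + \sqrt{2830}$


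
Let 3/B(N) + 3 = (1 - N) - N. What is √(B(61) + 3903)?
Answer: √15003039/62 ≈ 62.474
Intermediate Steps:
B(N) = 3/(-2 - 2*N) (B(N) = 3/(-3 + ((1 - N) - N)) = 3/(-3 + (1 - 2*N)) = 3/(-2 - 2*N))
√(B(61) + 3903) = √(-3/(2 + 2*61) + 3903) = √(-3/(2 + 122) + 3903) = √(-3/124 + 3903) = √(483969/124) = √15003039/62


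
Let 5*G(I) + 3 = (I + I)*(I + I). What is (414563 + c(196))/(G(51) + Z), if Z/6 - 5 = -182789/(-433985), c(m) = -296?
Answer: 59928554665/305630627 ≈ 196.08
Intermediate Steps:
Z = 14116284/433985 (Z = 30 + 6*(-182789/(-433985)) = 30 + 6*(-182789*(-1/433985)) = 30 + 6*(182789/433985) = 30 + 1096734/433985 = 14116284/433985 ≈ 32.527)
G(I) = -⅗ + 4*I²/5 (G(I) = -⅗ + ((I + I)*(I + I))/5 = -⅗ + ((2*I)*(2*I))/5 = -⅗ + (4*I²)/5 = -⅗ + 4*I²/5)
(414563 + c(196))/(G(51) + Z) = (414563 - 296)/((-⅗ + (⅘)*51²) + 14116284/433985) = 414267/((-⅗ + (⅘)*2601) + 14116284/433985) = 414267/((-⅗ + 10404/5) + 14116284/433985) = 414267/(10401/5 + 14116284/433985) = 414267/(916891881/433985) = 414267*(433985/916891881) = 59928554665/305630627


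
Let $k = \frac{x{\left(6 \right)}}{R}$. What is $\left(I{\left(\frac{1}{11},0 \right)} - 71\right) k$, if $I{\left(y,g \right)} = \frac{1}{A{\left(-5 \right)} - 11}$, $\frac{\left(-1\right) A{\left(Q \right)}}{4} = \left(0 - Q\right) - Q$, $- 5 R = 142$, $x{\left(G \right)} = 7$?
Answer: $\frac{63385}{3621} \approx 17.505$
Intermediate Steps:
$R = - \frac{142}{5}$ ($R = \left(- \frac{1}{5}\right) 142 = - \frac{142}{5} \approx -28.4$)
$A{\left(Q \right)} = 8 Q$ ($A{\left(Q \right)} = - 4 \left(\left(0 - Q\right) - Q\right) = - 4 \left(- Q - Q\right) = - 4 \left(- 2 Q\right) = 8 Q$)
$I{\left(y,g \right)} = - \frac{1}{51}$ ($I{\left(y,g \right)} = \frac{1}{8 \left(-5\right) - 11} = \frac{1}{-40 - 11} = \frac{1}{-51} = - \frac{1}{51}$)
$k = - \frac{35}{142}$ ($k = \frac{7}{- \frac{142}{5}} = 7 \left(- \frac{5}{142}\right) = - \frac{35}{142} \approx -0.24648$)
$\left(I{\left(\frac{1}{11},0 \right)} - 71\right) k = \left(- \frac{1}{51} - 71\right) \left(- \frac{35}{142}\right) = \left(- \frac{3622}{51}\right) \left(- \frac{35}{142}\right) = \frac{63385}{3621}$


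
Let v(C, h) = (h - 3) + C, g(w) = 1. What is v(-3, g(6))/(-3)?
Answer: 5/3 ≈ 1.6667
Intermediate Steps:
v(C, h) = -3 + C + h (v(C, h) = (-3 + h) + C = -3 + C + h)
v(-3, g(6))/(-3) = (-3 - 3 + 1)/(-3) = -1/3*(-5) = 5/3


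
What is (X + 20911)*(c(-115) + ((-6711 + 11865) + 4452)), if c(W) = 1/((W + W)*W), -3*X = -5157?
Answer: 574980100363/2645 ≈ 2.1738e+8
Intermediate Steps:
X = 1719 (X = -⅓*(-5157) = 1719)
c(W) = 1/(2*W²) (c(W) = 1/(((2*W))*W) = (1/(2*W))/W = 1/(2*W²))
(X + 20911)*(c(-115) + ((-6711 + 11865) + 4452)) = (1719 + 20911)*((½)/(-115)² + ((-6711 + 11865) + 4452)) = 22630*((½)*(1/13225) + (5154 + 4452)) = 22630*(1/26450 + 9606) = 22630*(254078701/26450) = 574980100363/2645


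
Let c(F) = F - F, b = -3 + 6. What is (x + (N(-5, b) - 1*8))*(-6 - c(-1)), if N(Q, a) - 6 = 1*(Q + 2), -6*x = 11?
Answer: 41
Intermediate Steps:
x = -11/6 (x = -1/6*11 = -11/6 ≈ -1.8333)
b = 3
c(F) = 0
N(Q, a) = 8 + Q (N(Q, a) = 6 + 1*(Q + 2) = 6 + 1*(2 + Q) = 6 + (2 + Q) = 8 + Q)
(x + (N(-5, b) - 1*8))*(-6 - c(-1)) = (-11/6 + ((8 - 5) - 1*8))*(-6 - 1*0) = (-11/6 + (3 - 8))*(-6 + 0) = (-11/6 - 5)*(-6) = -41/6*(-6) = 41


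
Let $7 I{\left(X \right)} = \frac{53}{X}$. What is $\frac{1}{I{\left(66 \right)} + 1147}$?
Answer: $\frac{462}{529967} \approx 0.00087175$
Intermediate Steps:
$I{\left(X \right)} = \frac{53}{7 X}$ ($I{\left(X \right)} = \frac{53 \frac{1}{X}}{7} = \frac{53}{7 X}$)
$\frac{1}{I{\left(66 \right)} + 1147} = \frac{1}{\frac{53}{7 \cdot 66} + 1147} = \frac{1}{\frac{53}{7} \cdot \frac{1}{66} + 1147} = \frac{1}{\frac{53}{462} + 1147} = \frac{1}{\frac{529967}{462}} = \frac{462}{529967}$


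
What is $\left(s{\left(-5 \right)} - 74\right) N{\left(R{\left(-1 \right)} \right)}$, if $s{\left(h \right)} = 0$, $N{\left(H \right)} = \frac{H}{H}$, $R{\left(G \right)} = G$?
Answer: $-74$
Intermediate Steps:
$N{\left(H \right)} = 1$
$\left(s{\left(-5 \right)} - 74\right) N{\left(R{\left(-1 \right)} \right)} = \left(0 - 74\right) 1 = \left(-74\right) 1 = -74$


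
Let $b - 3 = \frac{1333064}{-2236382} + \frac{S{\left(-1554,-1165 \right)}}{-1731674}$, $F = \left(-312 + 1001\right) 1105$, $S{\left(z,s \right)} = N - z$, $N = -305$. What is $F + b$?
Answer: $\frac{1474229167900862305}{1936342281734} \approx 7.6135 \cdot 10^{5}$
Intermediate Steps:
$S{\left(z,s \right)} = -305 - z$
$F = 761345$ ($F = 689 \cdot 1105 = 761345$)
$b = \frac{4653414090075}{1936342281734}$ ($b = 3 + \left(\frac{1333064}{-2236382} + \frac{-305 - -1554}{-1731674}\right) = 3 + \left(1333064 \left(- \frac{1}{2236382}\right) + \left(-305 + 1554\right) \left(- \frac{1}{1731674}\right)\right) = 3 + \left(- \frac{666532}{1118191} + 1249 \left(- \frac{1}{1731674}\right)\right) = 3 - \frac{1155612755127}{1936342281734} = \frac{4653414090075}{1936342281734} \approx 2.4032$)
$F + b = 761345 + \frac{4653414090075}{1936342281734} = \frac{1474229167900862305}{1936342281734}$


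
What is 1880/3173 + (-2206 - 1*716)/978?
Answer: -1238811/517199 ≈ -2.3952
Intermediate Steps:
1880/3173 + (-2206 - 1*716)/978 = 1880*(1/3173) + (-2206 - 716)*(1/978) = 1880/3173 - 2922*1/978 = 1880/3173 - 487/163 = -1238811/517199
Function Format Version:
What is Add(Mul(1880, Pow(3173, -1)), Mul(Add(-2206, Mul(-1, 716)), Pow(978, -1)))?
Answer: Rational(-1238811, 517199) ≈ -2.3952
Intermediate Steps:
Add(Mul(1880, Pow(3173, -1)), Mul(Add(-2206, Mul(-1, 716)), Pow(978, -1))) = Add(Mul(1880, Rational(1, 3173)), Mul(Add(-2206, -716), Rational(1, 978))) = Add(Rational(1880, 3173), Mul(-2922, Rational(1, 978))) = Add(Rational(1880, 3173), Rational(-487, 163)) = Rational(-1238811, 517199)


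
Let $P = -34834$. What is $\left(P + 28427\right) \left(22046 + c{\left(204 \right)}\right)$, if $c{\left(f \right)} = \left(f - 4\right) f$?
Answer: $-402654322$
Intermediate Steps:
$c{\left(f \right)} = f \left(-4 + f\right)$ ($c{\left(f \right)} = \left(-4 + f\right) f = f \left(-4 + f\right)$)
$\left(P + 28427\right) \left(22046 + c{\left(204 \right)}\right) = \left(-34834 + 28427\right) \left(22046 + 204 \left(-4 + 204\right)\right) = - 6407 \left(22046 + 204 \cdot 200\right) = - 6407 \left(22046 + 40800\right) = \left(-6407\right) 62846 = -402654322$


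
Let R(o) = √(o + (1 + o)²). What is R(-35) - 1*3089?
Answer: -3089 + √1121 ≈ -3055.5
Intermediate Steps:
R(-35) - 1*3089 = √(-35 + (1 - 35)²) - 1*3089 = √(-35 + (-34)²) - 3089 = √(-35 + 1156) - 3089 = √1121 - 3089 = -3089 + √1121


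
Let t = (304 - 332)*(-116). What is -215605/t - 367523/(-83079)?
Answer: -983443123/15872976 ≈ -61.957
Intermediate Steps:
t = 3248 (t = -28*(-116) = 3248)
-215605/t - 367523/(-83079) = -215605/3248 - 367523/(-83079) = -215605*1/3248 - 367523*(-1/83079) = -215605/3248 + 21619/4887 = -983443123/15872976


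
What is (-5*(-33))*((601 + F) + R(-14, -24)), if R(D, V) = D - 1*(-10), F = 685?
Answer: 211530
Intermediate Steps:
R(D, V) = 10 + D (R(D, V) = D + 10 = 10 + D)
(-5*(-33))*((601 + F) + R(-14, -24)) = (-5*(-33))*((601 + 685) + (10 - 14)) = 165*(1286 - 4) = 165*1282 = 211530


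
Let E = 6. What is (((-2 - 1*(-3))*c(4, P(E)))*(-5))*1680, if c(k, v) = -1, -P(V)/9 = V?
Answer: 8400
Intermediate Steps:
P(V) = -9*V
(((-2 - 1*(-3))*c(4, P(E)))*(-5))*1680 = (((-2 - 1*(-3))*(-1))*(-5))*1680 = (((-2 + 3)*(-1))*(-5))*1680 = ((1*(-1))*(-5))*1680 = -1*(-5)*1680 = 5*1680 = 8400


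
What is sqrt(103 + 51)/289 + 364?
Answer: 364 + sqrt(154)/289 ≈ 364.04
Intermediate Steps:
sqrt(103 + 51)/289 + 364 = sqrt(154)*(1/289) + 364 = sqrt(154)/289 + 364 = 364 + sqrt(154)/289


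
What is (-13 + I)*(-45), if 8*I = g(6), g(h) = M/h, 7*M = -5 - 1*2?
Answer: 9375/16 ≈ 585.94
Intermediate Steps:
M = -1 (M = (-5 - 1*2)/7 = (-5 - 2)/7 = (⅐)*(-7) = -1)
g(h) = -1/h
I = -1/48 (I = (-1/6)/8 = (-1*⅙)/8 = (⅛)*(-⅙) = -1/48 ≈ -0.020833)
(-13 + I)*(-45) = (-13 - 1/48)*(-45) = -625/48*(-45) = 9375/16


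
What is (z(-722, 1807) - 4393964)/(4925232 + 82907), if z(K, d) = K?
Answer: -4394686/5008139 ≈ -0.87751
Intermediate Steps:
(z(-722, 1807) - 4393964)/(4925232 + 82907) = (-722 - 4393964)/(4925232 + 82907) = -4394686/5008139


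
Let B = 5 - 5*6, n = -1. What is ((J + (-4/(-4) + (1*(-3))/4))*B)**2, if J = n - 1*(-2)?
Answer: 15625/16 ≈ 976.56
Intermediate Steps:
B = -25 (B = 5 - 30 = -25)
J = 1 (J = -1 - 1*(-2) = -1 + 2 = 1)
((J + (-4/(-4) + (1*(-3))/4))*B)**2 = ((1 + (-4/(-4) + (1*(-3))/4))*(-25))**2 = ((1 + (-4*(-1/4) - 3*1/4))*(-25))**2 = ((1 + (1 - 3/4))*(-25))**2 = ((1 + 1/4)*(-25))**2 = ((5/4)*(-25))**2 = (-125/4)**2 = 15625/16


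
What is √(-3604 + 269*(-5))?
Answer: 7*I*√101 ≈ 70.349*I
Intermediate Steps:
√(-3604 + 269*(-5)) = √(-3604 - 1345) = √(-4949) = 7*I*√101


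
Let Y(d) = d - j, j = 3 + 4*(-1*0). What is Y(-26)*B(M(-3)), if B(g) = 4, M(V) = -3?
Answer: -116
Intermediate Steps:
j = 3 (j = 3 + 4*0 = 3 + 0 = 3)
Y(d) = -3 + d (Y(d) = d - 1*3 = d - 3 = -3 + d)
Y(-26)*B(M(-3)) = (-3 - 26)*4 = -29*4 = -116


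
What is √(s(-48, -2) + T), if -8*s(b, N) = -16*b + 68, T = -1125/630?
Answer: 2*I*√1302/7 ≈ 10.309*I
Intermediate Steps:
T = -25/14 (T = -1125*1/630 = -25/14 ≈ -1.7857)
s(b, N) = -17/2 + 2*b (s(b, N) = -(-16*b + 68)/8 = -(68 - 16*b)/8 = -17/2 + 2*b)
√(s(-48, -2) + T) = √((-17/2 + 2*(-48)) - 25/14) = √((-17/2 - 96) - 25/14) = √(-209/2 - 25/14) = √(-744/7) = 2*I*√1302/7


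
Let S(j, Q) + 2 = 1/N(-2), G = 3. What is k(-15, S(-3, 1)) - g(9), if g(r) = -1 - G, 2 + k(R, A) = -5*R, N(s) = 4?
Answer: 77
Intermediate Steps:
S(j, Q) = -7/4 (S(j, Q) = -2 + 1/4 = -7/4)
k(R, A) = -2 - 5*R
g(r) = -4 (g(r) = -1 - 1*3 = -1 - 3 = -4)
k(-15, S(-3, 1)) - g(9) = (-2 - 5*(-15)) - 1*(-4) = (-2 + 75) + 4 = 73 + 4 = 77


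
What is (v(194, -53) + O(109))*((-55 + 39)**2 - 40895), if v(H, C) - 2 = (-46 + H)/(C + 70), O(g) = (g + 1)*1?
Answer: -83391228/17 ≈ -4.9054e+6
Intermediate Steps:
O(g) = 1 + g (O(g) = (1 + g)*1 = 1 + g)
v(H, C) = 2 + (-46 + H)/(70 + C) (v(H, C) = 2 + (-46 + H)/(C + 70) = 2 + (-46 + H)/(70 + C))
(v(194, -53) + O(109))*((-55 + 39)**2 - 40895) = ((94 + 194 + 2*(-53))/(70 - 53) + (1 + 109))*((-55 + 39)**2 - 40895) = ((94 + 194 - 106)/17 + 110)*((-16)**2 - 40895) = ((1/17)*182 + 110)*(256 - 40895) = (182/17 + 110)*(-40639) = (2052/17)*(-40639) = -83391228/17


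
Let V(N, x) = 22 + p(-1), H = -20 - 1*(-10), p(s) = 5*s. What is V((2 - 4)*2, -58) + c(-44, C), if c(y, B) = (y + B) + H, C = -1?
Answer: -38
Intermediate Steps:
H = -10 (H = -20 + 10 = -10)
V(N, x) = 17 (V(N, x) = 22 + 5*(-1) = 22 - 5 = 17)
c(y, B) = -10 + B + y (c(y, B) = (y + B) - 10 = (B + y) - 10 = -10 + B + y)
V((2 - 4)*2, -58) + c(-44, C) = 17 + (-10 - 1 - 44) = 17 - 55 = -38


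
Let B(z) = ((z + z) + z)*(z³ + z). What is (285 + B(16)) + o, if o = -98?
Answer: 197563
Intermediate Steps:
B(z) = 3*z*(z + z³) (B(z) = (2*z + z)*(z + z³) = (3*z)*(z + z³) = 3*z*(z + z³))
(285 + B(16)) + o = (285 + 3*16²*(1 + 16²)) - 98 = (285 + 3*256*(1 + 256)) - 98 = (285 + 3*256*257) - 98 = (285 + 197376) - 98 = 197661 - 98 = 197563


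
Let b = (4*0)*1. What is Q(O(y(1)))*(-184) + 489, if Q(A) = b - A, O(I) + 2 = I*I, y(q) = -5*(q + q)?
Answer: 18521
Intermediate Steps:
b = 0 (b = 0*1 = 0)
y(q) = -10*q
O(I) = -2 + I² (O(I) = -2 + I*I = -2 + I²)
Q(A) = -A (Q(A) = 0 - A = -A)
Q(O(y(1)))*(-184) + 489 = -(-2 + (-10*1)²)*(-184) + 489 = -(-2 + (-10)²)*(-184) + 489 = -(-2 + 100)*(-184) + 489 = -1*98*(-184) + 489 = -98*(-184) + 489 = 18032 + 489 = 18521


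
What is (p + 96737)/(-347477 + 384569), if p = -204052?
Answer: -107315/37092 ≈ -2.8932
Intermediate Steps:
(p + 96737)/(-347477 + 384569) = (-204052 + 96737)/(-347477 + 384569) = -107315/37092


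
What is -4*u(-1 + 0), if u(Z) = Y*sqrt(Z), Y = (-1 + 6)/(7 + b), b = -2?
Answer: -4*I ≈ -4.0*I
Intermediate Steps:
Y = 1 (Y = (-1 + 6)/(7 - 2) = 5/5 = 5*(1/5) = 1)
u(Z) = sqrt(Z) (u(Z) = 1*sqrt(Z) = sqrt(Z))
-4*u(-1 + 0) = -4*sqrt(-1 + 0) = -4*I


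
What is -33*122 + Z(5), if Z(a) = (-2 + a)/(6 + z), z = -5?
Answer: -4023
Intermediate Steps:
Z(a) = -2 + a (Z(a) = (-2 + a)/(6 - 5) = (-2 + a)/1 = (-2 + a)*1 = -2 + a)
-33*122 + Z(5) = -33*122 + (-2 + 5) = -4026 + 3 = -4023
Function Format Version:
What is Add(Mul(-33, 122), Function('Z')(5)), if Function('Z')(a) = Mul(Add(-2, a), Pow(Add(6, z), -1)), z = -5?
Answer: -4023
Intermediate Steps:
Function('Z')(a) = Add(-2, a) (Function('Z')(a) = Mul(Add(-2, a), Pow(Add(6, -5), -1)) = Mul(Add(-2, a), Pow(1, -1)) = Mul(Add(-2, a), 1) = Add(-2, a))
Add(Mul(-33, 122), Function('Z')(5)) = Add(Mul(-33, 122), Add(-2, 5)) = Add(-4026, 3) = -4023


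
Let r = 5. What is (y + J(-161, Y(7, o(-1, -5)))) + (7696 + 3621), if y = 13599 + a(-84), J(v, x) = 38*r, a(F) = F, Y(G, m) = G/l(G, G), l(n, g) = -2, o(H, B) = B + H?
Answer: 25022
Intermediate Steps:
Y(G, m) = -G/2 (Y(G, m) = G/(-2) = G*(-1/2) = -G/2)
J(v, x) = 190 (J(v, x) = 38*5 = 190)
y = 13515 (y = 13599 - 84 = 13515)
(y + J(-161, Y(7, o(-1, -5)))) + (7696 + 3621) = (13515 + 190) + (7696 + 3621) = 13705 + 11317 = 25022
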